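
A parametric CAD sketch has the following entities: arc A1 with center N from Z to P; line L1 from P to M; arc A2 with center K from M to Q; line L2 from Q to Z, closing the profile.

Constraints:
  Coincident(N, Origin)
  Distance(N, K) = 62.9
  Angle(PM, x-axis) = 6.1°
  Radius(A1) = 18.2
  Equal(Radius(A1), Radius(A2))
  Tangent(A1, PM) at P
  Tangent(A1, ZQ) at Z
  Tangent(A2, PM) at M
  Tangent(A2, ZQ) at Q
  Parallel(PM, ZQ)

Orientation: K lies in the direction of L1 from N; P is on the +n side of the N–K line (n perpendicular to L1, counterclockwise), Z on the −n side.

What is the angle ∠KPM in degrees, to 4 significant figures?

16.14°

The slot axis is L1's direction at 6.1°, so u = (cos 6.1°, sin 6.1°) = (0.9943, 0.1063) and n = (−sin 6.1°, cos 6.1°) = (-0.1063, 0.9943). N is at the origin and K lies 62.9 along u from N, so K = 62.9·u = (62.54, 6.684). Tangency of A1 to both parallel lines with radius 18.2 puts P and Z at N ± 18.2·n: P = (-1.934, 18.10), Z = (1.934, -18.10). Equal radii place M and Q the same way about K: M = K + 18.2·n = (60.61, 24.78), Q = K − 18.2·n = (64.48, -11.41). Then cos ∠KPM = PK·PM / (|PK||PM|), giving 16.14°.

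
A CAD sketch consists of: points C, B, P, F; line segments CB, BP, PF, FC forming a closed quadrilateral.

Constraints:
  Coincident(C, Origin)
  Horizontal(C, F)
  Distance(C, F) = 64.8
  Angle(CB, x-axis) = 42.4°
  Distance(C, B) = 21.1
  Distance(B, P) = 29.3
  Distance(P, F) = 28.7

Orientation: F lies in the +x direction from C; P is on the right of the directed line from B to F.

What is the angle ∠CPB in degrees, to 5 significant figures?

34.430°

C is at the origin; CF is horizontal with |CF| = 64.8 and F in +x, so F = (64.8, 0). CB runs at 42.4° with |CB| = 21.1, so B = (15.581, 14.228). P is determined by |BP| = 29.3 and |PF| = 28.7 together: it lies at the intersection of circle(B, 29.3) and circle(F, 28.7). With |BF| = 51.234, the foot of the radical line on BF is 25.957 from B and the perpendicular offset is √(29.3² − 25.957²) = 13.592. Taking the right-of-BF solution: P = (36.742, -6.0381).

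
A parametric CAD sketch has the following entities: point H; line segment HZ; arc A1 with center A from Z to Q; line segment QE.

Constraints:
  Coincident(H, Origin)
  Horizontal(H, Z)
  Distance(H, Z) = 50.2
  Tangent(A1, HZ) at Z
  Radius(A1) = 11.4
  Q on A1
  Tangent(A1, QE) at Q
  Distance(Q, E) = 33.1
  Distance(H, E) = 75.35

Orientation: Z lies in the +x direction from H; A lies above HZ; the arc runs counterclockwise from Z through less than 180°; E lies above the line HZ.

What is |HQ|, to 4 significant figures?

62.71

H is at the origin; H and Z share the same y with |HZ| = 50.2 and Z on the +x side, so Z = (50.20, 0.000). A1 meets HZ tangentially, so AZ is at right angles to HZ, so A = Z + (0, 11.4) = (50.20, 11.40). Since AQ ⟂ QE (tangency), |AE| = √(11.4² + 33.1²) = 35.01 regardless of where Q sits on A1. So E lies on both circle(H, 75.35) and circle(A, 35.01); the above-HZ intersection is E = (60.55, 44.84). Q is the foot of the tangent from E: Q = (61.59, 11.76).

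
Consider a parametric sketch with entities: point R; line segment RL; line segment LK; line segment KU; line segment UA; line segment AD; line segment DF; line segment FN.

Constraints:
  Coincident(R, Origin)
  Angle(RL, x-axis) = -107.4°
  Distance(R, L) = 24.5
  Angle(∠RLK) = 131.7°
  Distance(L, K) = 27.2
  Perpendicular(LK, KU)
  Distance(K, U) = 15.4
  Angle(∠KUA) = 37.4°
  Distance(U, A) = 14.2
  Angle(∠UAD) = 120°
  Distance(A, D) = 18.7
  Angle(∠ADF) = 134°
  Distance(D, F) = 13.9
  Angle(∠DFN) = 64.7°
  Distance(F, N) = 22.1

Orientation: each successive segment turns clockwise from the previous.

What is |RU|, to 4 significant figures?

43.59

R is at the origin; RL runs at -107.4° with length 24.5, so L = (-7.326, -23.38). ∠RLK = 131.7° gives LK at -155.7° from the x-axis; with |LK| = 27.2, K = (-32.12, -34.57). The perpendicularity gives KU at right angles to LK, so KU runs at 114.3°; with |KU| = 15.4, U = (-38.45, -20.54). Then |RU| = |U − R| = 43.59.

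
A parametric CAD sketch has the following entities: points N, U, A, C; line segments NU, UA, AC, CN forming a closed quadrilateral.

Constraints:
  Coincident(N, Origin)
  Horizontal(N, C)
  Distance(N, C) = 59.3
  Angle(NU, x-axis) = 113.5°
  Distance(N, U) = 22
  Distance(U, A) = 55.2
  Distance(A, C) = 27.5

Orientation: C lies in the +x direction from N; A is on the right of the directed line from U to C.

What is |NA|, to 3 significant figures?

37.6

N is at the origin; NC is horizontal with |NC| = 59.3 and C in +x, so C = (59.3, 0). NU runs at 113.5° with |NU| = 22.0, so U = (-8.77, 20.2). A is determined by |UA| = 55.2 and |AC| = 27.5 together: it lies at the intersection of circle(U, 55.2) and circle(C, 27.5). With |UC| = 71.0, the foot of the radical line on UC is 51.6 from U and the perpendicular offset is √(55.2² − 51.6²) = 19.5. Taking the right-of-UC solution: A = (35.2, -13.2).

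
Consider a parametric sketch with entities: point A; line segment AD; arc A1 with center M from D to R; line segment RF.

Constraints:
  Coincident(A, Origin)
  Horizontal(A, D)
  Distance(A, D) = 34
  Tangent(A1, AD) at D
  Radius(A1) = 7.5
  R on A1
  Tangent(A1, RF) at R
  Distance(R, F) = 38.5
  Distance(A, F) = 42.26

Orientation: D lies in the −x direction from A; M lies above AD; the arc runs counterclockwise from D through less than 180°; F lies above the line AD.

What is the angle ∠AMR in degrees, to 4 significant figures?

9.663°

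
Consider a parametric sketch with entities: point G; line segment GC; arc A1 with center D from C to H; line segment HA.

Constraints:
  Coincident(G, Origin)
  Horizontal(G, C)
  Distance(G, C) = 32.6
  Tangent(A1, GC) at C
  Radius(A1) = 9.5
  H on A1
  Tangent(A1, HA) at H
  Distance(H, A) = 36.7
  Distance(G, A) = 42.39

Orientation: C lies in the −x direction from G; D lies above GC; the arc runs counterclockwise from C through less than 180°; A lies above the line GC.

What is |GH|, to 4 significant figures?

24.48

Checks: G.y = 0.00, C.y = 0.00 ✓; ∠(DC, CG) = 90.00° ✓; |DC| = 9.500 ✓; |DH| = 9.500 ✓; ∠(DH, HA) = 90.00° ✓; |HA| = 36.70 ✓; |GA| = 42.39 ✓.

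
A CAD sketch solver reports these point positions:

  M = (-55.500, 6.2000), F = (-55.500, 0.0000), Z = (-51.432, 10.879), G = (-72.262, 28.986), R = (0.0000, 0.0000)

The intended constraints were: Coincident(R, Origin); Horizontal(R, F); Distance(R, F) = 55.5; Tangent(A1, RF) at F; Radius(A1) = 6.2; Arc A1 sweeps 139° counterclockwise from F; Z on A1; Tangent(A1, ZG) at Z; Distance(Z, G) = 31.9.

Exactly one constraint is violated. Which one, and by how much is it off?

Distance(Z, G) = 31.9 — off by 4.30.

R = (0.00, 0.00) ✓; R.y = 0.00, F.y = 0.00 ✓; |RF| = 55.50 ✓; ∠(MF, FR) = 90.00° ✓; |MF| = 6.200 ✓; bearing(M→Z) − bearing(M→F) = 139.0° ✓; |MZ| = 6.200 ✓; ∠(MZ, ZG) = 90.00° ✓; |ZG| = 27.60 ✗.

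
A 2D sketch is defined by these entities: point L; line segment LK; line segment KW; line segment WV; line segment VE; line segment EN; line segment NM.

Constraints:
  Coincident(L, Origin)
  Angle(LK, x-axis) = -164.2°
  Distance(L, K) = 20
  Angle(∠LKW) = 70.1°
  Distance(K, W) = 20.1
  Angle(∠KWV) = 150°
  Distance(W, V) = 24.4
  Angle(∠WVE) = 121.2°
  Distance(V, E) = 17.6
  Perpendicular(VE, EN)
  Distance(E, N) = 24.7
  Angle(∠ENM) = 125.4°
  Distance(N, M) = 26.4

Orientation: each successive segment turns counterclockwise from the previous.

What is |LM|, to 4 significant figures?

11.21

The perpendicularity gives EN at right angles to VE, so EN runs at 124.5°; with |EN| = 24.7, N = (15.24, -1.485). ∠ENM = 125.4° gives NM at 179.1° from the x-axis; with |NM| = 26.4, M = (-11.16, -1.070). Then |LM| = |M − L| = 11.21.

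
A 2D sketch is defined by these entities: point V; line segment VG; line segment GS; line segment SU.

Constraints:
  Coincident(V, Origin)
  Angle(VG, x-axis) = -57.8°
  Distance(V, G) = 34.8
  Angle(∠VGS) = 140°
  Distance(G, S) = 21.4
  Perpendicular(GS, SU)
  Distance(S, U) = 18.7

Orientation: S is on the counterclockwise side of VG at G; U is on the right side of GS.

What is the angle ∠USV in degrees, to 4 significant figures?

115.0°

∠VGS = 140.0°, so GS runs at -57.8° + (180° − 140.0°) = -17.80° from the x-axis; with |GS| = 21.4, S = G + 21.4·(cos -17.80°, sin -17.80°) = (38.92, -35.99). The perpendicularity gives SU at right angles to GS; with |SU| = 18.7 on the right of GS, U = S + 18.7·(-0.3057, -0.9521) = (33.20, -53.79). Then cos ∠USV = SU·SV / (|SU||SV|), giving 115.0°.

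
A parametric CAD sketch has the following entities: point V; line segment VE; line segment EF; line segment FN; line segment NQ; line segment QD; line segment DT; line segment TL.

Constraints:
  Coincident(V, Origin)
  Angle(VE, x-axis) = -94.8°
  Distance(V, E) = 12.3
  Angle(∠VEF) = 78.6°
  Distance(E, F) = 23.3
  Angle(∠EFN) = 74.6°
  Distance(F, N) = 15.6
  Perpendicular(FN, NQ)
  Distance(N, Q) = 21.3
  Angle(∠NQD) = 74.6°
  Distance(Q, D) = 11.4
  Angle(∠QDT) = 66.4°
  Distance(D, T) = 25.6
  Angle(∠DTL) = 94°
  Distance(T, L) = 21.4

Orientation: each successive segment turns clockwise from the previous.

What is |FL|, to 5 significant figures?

39.705

V is at the origin; VE runs at -94.8° with length 12.3, so E = (-1.0292, -12.257). ∠VEF = 78.6° gives EF at 163.80° from the x-axis; with |EF| = 23.3, F = (-23.404, -5.7564). ∠EFN = 74.6° gives FN at 58.400° from the x-axis; with |FN| = 15.6, N = (-15.230, 7.5306). The perpendicularity gives NQ at right angles to FN, so NQ runs at -31.600°; with |NQ| = 21.3, Q = (2.9119, -3.6303). ∠NQD = 74.6° gives QD at -137.00° from the x-axis; with |QD| = 11.4, D = (-5.4255, -11.405). ∠QDT = 66.4° gives DT at 109.40° from the x-axis; with |DT| = 25.6, T = (-13.929, 12.741). ∠DTL = 94.0° gives TL at 23.400° from the x-axis; with |TL| = 21.4, L = (5.7111, 21.240). Then |FL| = |L − F| = 39.705.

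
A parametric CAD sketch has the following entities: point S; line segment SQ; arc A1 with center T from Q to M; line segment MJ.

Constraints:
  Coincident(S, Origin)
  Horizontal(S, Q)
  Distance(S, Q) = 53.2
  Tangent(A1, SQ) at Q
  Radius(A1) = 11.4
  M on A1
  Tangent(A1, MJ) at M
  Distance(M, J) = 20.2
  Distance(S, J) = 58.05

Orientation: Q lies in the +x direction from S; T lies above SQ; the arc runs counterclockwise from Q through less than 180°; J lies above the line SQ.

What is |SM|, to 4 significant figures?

64.33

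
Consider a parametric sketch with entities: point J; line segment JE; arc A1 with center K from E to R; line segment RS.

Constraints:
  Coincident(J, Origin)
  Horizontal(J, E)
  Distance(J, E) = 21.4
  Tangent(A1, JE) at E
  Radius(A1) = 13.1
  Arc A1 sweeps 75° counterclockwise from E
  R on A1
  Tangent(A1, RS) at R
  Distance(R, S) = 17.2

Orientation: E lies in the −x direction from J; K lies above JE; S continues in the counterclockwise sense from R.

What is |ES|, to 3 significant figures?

31.4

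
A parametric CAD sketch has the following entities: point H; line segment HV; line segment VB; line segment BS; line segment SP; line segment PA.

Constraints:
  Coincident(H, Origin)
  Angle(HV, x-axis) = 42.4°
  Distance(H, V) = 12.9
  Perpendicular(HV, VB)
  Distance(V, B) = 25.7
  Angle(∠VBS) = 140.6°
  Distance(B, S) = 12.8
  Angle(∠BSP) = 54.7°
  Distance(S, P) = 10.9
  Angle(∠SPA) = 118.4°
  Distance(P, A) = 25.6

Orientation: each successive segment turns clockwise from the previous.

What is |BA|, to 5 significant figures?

19.789

H is at the origin; HV runs at 42.4° with length 12.9, so V = (9.5261, 8.6985). The perpendicularity gives VB at right angles to HV, so VB runs at -47.600°; with |VB| = 25.7, B = (26.856, -10.280). ∠VBS = 140.6° gives BS at -87.000° from the x-axis; with |BS| = 12.8, S = (27.526, -23.062). ∠BSP = 54.7° gives SP at 147.70° from the x-axis; with |SP| = 10.9, P = (18.312, -17.238). ∠SPA = 118.4° gives PA at 86.100° from the x-axis; with |PA| = 25.6, A = (20.053, 8.3029). Then |BA| = |A − B| = 19.789.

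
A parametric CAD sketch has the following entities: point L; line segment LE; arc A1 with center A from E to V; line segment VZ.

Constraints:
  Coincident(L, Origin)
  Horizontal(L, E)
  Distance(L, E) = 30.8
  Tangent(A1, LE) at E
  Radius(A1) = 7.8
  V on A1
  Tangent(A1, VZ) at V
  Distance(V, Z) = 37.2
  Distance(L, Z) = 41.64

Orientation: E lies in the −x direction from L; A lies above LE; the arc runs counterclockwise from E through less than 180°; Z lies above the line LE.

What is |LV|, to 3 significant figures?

24.0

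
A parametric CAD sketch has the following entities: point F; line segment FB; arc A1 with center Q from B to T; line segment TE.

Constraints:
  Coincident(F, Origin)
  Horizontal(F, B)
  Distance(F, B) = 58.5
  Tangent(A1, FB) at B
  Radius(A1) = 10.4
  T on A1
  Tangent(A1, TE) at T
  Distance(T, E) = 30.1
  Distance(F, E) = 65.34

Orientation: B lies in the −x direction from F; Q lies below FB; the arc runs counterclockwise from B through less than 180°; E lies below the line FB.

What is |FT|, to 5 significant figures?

69.096

Checks: ∠(QB, BF) = 90.00° ✓; |QT| = 10.40 ✓; ∠(QT, TE) = 90.00° ✓; |TE| = 30.10 ✓; |FE| = 65.34 ✓.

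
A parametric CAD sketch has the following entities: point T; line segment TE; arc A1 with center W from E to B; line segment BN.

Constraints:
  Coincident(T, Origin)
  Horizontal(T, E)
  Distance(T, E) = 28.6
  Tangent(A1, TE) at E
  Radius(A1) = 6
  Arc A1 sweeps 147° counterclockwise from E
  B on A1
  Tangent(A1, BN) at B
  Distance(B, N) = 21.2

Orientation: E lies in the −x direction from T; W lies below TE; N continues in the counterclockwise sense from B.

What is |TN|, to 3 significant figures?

26.6

T is at the origin; TE is horizontal with |TE| = 28.6 and E on the −x side, so E = (-28.6, 0.00). The tangent condition forces WE to be normal to TE, so W = E + (0, -6) = (-28.6, -6.00). On A1, E sits at bearing 90° from W; a 147° counterclockwise sweep puts B at bearing 237°, so B = W + 6.0·(cos 237°, sin 237°) = (-31.9, -11.0). Tangency of A1 to BN means the radius WB is perpendicular to BN, so BN runs along (−sin 237°, cos 237°); with |BN| = 21.2, N = (-14.1, -22.6). Then |TN| = |N − T| = 26.6.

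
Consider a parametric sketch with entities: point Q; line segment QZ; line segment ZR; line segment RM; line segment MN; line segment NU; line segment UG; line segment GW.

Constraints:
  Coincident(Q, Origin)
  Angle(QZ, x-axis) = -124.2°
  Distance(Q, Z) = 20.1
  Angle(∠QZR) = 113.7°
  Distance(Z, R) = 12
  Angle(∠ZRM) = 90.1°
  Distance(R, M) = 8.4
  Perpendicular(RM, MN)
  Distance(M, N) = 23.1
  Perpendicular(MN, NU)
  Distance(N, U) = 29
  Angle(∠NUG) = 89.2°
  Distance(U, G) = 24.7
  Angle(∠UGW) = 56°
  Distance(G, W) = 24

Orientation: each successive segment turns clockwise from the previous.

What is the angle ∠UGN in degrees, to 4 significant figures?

50.04°

Q is at the origin; QZ runs at -124.2° with length 20.1, so Z = (-11.30, -16.62). ∠QZR = 113.7° gives ZR at 169.5° from the x-axis; with |ZR| = 12.0, R = (-23.10, -14.44). ∠ZRM = 90.1° gives RM at 79.60° from the x-axis; with |RM| = 8.4, M = (-21.58, -6.175). RM ⟂ MN, so MN runs at -10.40°; with |MN| = 23.1, N = (1.140, -10.35). The perpendicularity gives NU at right angles to MN, so NU runs at -100.4°; with |NU| = 29.0, U = (-4.095, -38.87). ∠NUG = 89.2° gives UG at 168.8° from the x-axis; with |UG| = 24.7, G = (-28.32, -34.07). Then cos ∠UGN = GU·GN / (|GU||GN|), giving 50.04°.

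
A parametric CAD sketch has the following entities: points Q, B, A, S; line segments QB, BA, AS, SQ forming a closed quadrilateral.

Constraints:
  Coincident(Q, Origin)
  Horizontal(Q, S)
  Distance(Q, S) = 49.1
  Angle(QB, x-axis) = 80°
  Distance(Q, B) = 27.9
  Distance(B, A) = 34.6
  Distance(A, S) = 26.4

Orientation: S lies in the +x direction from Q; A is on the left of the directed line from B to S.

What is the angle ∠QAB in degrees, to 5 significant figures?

36.849°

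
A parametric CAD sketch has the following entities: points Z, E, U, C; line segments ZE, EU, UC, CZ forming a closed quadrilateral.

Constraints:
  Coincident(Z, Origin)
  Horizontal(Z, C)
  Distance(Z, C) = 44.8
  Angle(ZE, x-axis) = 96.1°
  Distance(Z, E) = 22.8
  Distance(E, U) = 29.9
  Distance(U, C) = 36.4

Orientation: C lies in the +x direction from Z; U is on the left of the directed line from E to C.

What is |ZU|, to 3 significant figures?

40.8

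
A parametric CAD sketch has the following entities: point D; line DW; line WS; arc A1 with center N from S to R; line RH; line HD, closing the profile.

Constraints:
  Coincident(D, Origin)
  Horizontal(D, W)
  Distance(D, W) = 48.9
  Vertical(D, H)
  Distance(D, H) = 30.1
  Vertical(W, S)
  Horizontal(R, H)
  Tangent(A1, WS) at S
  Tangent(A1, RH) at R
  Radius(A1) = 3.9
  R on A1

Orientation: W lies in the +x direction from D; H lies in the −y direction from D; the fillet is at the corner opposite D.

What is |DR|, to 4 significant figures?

54.14

D is at the origin; D and W share the same y with |DW| = 48.9 and W on the +x side, so W = (48.90, 0.000). DH is vertical with |DH| = 30.1 and H on the −y side, so H = (0.000, -30.10). The virtual corner opposite D is at (48.90, -30.10). The tangent condition forces NS to be normal to WS and tangency of A1 to RH means the radius NR is perpendicular to RH, with radius 3.9, so the center N sits 3.9 in from both sides at N = (45.00, -26.20). That places the tangent points at S = (48.90, -26.20) on WS and R = (45.00, -30.10) on RH. Then |DR| = |R − D| = 54.14.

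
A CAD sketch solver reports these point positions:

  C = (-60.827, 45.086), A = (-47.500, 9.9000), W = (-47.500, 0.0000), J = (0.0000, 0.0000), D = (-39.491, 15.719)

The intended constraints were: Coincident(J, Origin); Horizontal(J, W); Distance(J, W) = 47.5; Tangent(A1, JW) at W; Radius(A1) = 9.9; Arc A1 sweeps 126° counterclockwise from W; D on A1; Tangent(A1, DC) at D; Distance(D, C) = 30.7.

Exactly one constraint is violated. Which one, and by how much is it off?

Distance(D, C) = 30.7 — off by 5.60.

J = (0.00, 0.00) ✓; J.y = 0.00, W.y = 0.00 ✓; |JW| = 47.50 ✓; ∠(AW, WJ) = 90.00° ✓; |AW| = 9.900 ✓; bearing(A→D) − bearing(A→W) = 126.0° ✓; |AD| = 9.900 ✓; ∠(AD, DC) = 90.00° ✓; |DC| = 36.30 ✗.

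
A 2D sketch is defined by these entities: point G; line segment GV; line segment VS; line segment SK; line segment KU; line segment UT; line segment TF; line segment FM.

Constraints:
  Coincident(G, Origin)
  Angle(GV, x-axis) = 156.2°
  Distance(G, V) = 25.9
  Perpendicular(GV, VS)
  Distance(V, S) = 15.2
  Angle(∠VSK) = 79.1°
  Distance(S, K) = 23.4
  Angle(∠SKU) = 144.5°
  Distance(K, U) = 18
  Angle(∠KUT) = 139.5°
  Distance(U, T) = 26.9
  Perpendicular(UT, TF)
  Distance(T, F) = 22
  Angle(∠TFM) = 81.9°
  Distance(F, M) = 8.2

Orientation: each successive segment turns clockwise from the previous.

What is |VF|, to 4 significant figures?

33.76

G is at the origin; GV runs at 156.2° with length 25.9, so V = (-23.70, 10.45). GV ⟂ VS, so VS runs at 66.20°; with |VS| = 15.2, S = (-17.56, 24.36). ∠VSK = 79.1° gives SK at -34.70° from the x-axis; with |SK| = 23.4, K = (1.675, 11.04). ∠SKU = 144.5° gives KU at -70.20° from the x-axis; with |KU| = 18.0, U = (7.772, -5.898). ∠KUT = 139.5° gives UT at -110.7° from the x-axis; with |UT| = 26.9, T = (-1.737, -31.06). UT ⟂ TF, so TF runs at 159.3°; with |TF| = 22.0, F = (-22.32, -23.28). Then |VF| = |F − V| = 33.76.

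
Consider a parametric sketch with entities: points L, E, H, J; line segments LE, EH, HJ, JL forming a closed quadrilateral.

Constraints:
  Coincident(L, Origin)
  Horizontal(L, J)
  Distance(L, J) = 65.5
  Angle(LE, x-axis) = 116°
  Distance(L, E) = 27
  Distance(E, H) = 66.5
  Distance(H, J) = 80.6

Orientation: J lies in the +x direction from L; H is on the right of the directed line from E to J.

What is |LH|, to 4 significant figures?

41.85

L is at the origin; L and J share the same y with |LJ| = 65.5 and J in +x, so J = (65.5, 0). LE runs at 116.0° with |LE| = 27.0, so E = (-11.84, 24.27). H is determined by |EH| = 66.5 and |HJ| = 80.6 together: it lies at the intersection of circle(E, 66.5) and circle(J, 80.6). With |EJ| = 81.05, the foot of the radical line on EJ is 27.73 from E and the perpendicular offset is √(66.5² − 27.73²) = 60.44. Taking the right-of-EJ solution: H = (-3.472, -41.70).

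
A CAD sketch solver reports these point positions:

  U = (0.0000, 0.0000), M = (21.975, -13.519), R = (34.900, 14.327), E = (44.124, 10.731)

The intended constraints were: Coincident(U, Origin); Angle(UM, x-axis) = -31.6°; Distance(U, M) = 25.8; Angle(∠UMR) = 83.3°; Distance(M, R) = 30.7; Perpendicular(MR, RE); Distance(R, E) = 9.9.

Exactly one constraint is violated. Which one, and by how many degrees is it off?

Perpendicular(MR, RE) — off by 3.60°.

U = (0.00, 0.00) ✓; UM at -31.60° ✓; |UM| = 25.80 ✓; ∠UMR = 83.30° ✓; |MR| = 30.70 ✓; ∠(MR, RE) = 86.40° ✗; |RE| = 9.900 ✓.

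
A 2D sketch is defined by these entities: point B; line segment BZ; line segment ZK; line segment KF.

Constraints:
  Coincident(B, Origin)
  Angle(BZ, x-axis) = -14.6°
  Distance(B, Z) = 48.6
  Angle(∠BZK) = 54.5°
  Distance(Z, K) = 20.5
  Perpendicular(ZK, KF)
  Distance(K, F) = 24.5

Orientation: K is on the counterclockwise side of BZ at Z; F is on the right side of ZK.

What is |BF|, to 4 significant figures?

64.53

B is at the origin; BZ runs at -14.6° with length 48.6, so Z = 48.6·(cos -14.6°, sin -14.6°) = (47.03, -12.25). ∠BZK = 54.5°, so ZK runs at -14.6° + (180° − 54.5°) = 110.9° from the x-axis; with |ZK| = 20.5, K = Z + 20.5·(cos 110.9°, sin 110.9°) = (39.72, 6.901). The perpendicularity gives KF at right angles to ZK; with |KF| = 24.5 on the right of ZK, F = K + 24.5·(0.9342, 0.3567) = (62.61, 15.64). Then |BF| = |F − B| = 64.53.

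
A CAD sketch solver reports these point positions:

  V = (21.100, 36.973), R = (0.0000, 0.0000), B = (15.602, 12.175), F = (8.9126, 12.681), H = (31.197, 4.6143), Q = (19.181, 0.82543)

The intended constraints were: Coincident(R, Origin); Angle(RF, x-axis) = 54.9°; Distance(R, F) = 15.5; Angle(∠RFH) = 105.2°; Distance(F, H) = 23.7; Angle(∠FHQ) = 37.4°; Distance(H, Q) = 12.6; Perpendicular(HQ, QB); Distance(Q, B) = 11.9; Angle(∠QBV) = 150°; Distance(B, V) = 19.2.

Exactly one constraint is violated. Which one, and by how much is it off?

Distance(B, V) = 19.2 — off by 6.20.

R = (0.00, 0.00) ✓; RF at 54.90° ✓; |RF| = 15.50 ✓; ∠RFH = 105.2° ✓; |FH| = 23.70 ✓; ∠FHQ = 37.40° ✓; |HQ| = 12.60 ✓; ∠(HQ, QB) = 90.00° ✓; |QB| = 11.90 ✓; ∠QBV = 150.0° ✓; |BV| = 25.40 ✗.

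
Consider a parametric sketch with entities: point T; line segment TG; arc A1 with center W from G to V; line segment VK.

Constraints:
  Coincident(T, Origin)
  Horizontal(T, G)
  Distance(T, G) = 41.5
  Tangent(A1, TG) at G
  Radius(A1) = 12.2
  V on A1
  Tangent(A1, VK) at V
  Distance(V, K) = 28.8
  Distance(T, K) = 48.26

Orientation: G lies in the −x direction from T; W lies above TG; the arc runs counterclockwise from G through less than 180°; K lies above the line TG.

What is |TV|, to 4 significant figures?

31.42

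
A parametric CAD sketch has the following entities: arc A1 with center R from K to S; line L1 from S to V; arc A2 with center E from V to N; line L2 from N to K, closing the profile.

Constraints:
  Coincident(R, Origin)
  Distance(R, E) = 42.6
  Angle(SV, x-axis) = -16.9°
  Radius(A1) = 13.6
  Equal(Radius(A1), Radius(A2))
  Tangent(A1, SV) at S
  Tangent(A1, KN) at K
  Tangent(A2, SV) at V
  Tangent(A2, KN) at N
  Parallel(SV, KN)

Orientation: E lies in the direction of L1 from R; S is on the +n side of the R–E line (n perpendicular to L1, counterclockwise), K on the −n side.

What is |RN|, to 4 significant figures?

44.72

The slot axis is L1's direction at -16.9°, so u = (cos -16.9°, sin -16.9°) = (0.9568, -0.2907) and n = (−sin -16.9°, cos -16.9°) = (0.2907, 0.9568). R is at the origin and E lies 42.6 along u from R, so E = 42.6·u = (40.76, -12.38). Tangency of A1 to both parallel lines with radius 13.6 puts S and K at R ± 13.6·n: S = (3.954, 13.01), K = (-3.954, -13.01). Equal radii place V and N the same way about E: V = E + 13.6·n = (44.71, 0.6288), N = E − 13.6·n = (36.81, -25.40). Then |RN| = |N − R| = 44.72.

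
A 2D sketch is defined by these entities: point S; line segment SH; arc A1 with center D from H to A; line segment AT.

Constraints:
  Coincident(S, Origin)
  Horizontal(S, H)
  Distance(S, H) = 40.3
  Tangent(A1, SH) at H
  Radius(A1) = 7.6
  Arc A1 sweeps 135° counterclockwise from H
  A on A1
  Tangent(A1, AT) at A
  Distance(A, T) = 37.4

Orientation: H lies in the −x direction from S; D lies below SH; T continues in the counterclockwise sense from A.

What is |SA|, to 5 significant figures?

47.481

Tangency of A1 to SH means the radius DH is perpendicular to SH, so D = H + (0, -7.6) = (-40.300, -7.6000). On A1, H sits at bearing 90° from D; a 135° counterclockwise sweep puts A at bearing 225°, so A = D + 7.6·(cos 225°, sin 225°) = (-45.674, -12.974). Then |SA| = |A − S| = 47.481.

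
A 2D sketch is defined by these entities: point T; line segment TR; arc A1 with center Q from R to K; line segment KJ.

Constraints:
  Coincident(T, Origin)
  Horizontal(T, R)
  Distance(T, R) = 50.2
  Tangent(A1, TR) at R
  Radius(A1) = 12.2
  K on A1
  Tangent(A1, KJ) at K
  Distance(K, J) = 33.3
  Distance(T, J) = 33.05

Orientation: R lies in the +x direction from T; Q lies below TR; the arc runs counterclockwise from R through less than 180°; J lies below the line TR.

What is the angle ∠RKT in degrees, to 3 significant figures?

152°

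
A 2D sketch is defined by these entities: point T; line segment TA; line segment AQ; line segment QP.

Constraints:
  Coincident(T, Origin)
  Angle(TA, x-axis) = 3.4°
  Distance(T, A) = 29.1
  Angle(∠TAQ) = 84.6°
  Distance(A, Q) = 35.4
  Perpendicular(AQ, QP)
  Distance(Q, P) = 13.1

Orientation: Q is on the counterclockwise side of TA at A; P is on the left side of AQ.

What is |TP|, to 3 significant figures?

36.3

∠TAQ = 84.6°, so AQ runs at 3.4° + (180° − 84.6°) = 98.8° from the x-axis; with |AQ| = 35.4, Q = A + 35.4·(cos 98.8°, sin 98.8°) = (23.6, 36.7). AQ ⟂ QP; with |QP| = 13.1 on the left of AQ, P = Q + 13.1·(-0.988, -0.153) = (10.7, 34.7). Then |TP| = |P − T| = 36.3.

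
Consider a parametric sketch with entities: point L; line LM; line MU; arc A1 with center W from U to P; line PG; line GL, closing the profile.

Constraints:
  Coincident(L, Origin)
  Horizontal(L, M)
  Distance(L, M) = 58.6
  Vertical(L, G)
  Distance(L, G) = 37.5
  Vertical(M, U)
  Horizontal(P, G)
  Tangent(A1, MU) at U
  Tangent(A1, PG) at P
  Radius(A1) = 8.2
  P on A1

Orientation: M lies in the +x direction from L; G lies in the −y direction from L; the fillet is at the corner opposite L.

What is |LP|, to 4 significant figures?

62.82

L is at the origin; L and M share the same y with |LM| = 58.6 and M on the +x side, so M = (58.60, 0.000). L and G share the same x with |LG| = 37.5 and G on the −y side, so G = (0.000, -37.50). The virtual corner opposite L is at (58.60, -37.50). Since A1 is tangent to MU there, WU ⟂ MU and the tangent condition forces WP to be normal to PG, with radius 8.2, so the center W sits 8.2 in from both sides at W = (50.40, -29.30). That places the tangent points at U = (58.60, -29.30) on MU and P = (50.40, -37.50) on PG. Then |LP| = |P − L| = 62.82.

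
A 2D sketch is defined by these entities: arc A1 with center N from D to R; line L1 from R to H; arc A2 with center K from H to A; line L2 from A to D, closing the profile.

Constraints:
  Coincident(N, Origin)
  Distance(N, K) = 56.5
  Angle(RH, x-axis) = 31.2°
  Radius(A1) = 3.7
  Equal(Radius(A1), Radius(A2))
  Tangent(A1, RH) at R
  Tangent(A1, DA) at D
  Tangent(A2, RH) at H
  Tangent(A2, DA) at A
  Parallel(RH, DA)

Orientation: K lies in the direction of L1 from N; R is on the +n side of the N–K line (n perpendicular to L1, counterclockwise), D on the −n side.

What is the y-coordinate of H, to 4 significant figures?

32.43

The slot axis is L1's direction at 31.2°, so u = (cos 31.2°, sin 31.2°) = (0.8554, 0.5180) and n = (−sin 31.2°, cos 31.2°) = (-0.5180, 0.8554). N is at the origin and K lies 56.5 along u from N, so K = 56.5·u = (48.33, 29.27). Tangency of A1 to both parallel lines with radius 3.7 puts R and D at N ± 3.7·n: R = (-1.917, 3.165), D = (1.917, -3.165). Equal radii place H and A the same way about K: H = K + 3.7·n = (46.41, 32.43), A = K − 3.7·n = (50.24, 26.10). So H.y = 32.43.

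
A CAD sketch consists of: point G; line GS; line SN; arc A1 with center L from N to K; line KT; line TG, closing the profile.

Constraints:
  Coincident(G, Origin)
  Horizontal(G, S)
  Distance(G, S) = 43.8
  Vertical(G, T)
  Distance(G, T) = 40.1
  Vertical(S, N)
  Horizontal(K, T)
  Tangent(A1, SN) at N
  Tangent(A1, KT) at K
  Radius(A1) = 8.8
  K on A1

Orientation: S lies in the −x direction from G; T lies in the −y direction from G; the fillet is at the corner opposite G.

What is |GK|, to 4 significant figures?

53.23

G is at the origin; G and S share the same y with |GS| = 43.8 and S on the −x side, so S = (-43.80, 0.000). G and T share the same x with |GT| = 40.1 and T on the −y side, so T = (0.000, -40.10). The virtual corner opposite G is at (-43.80, -40.10). Tangency of A1 to SN means the radius LN is perpendicular to SN and tangency of A1 to KT means the radius LK is perpendicular to KT, with radius 8.8, so the center L sits 8.8 in from both sides at L = (-35.00, -31.30). That places the tangent points at N = (-43.80, -31.30) on SN and K = (-35.00, -40.10) on KT. Then |GK| = |K − G| = 53.23.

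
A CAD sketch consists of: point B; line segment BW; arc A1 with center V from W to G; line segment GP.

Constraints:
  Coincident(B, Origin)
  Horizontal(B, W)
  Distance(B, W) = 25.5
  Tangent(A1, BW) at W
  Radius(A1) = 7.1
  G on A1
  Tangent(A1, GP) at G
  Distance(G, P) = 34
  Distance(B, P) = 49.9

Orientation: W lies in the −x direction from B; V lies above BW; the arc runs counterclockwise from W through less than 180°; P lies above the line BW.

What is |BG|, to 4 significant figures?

20.65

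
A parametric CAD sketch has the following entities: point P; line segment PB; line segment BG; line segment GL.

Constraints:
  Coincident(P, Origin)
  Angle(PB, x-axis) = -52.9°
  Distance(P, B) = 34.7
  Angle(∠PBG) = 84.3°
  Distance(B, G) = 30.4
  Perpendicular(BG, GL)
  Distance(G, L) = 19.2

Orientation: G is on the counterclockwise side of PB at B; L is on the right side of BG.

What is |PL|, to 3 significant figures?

60.1

P is at the origin; PB runs at -52.9° with length 34.7, so B = 34.7·(cos -52.9°, sin -52.9°) = (20.9, -27.7). ∠PBG = 84.3°, so BG runs at -52.9° + (180° − 84.3°) = 42.8° from the x-axis; with |BG| = 30.4, G = B + 30.4·(cos 42.8°, sin 42.8°) = (43.2, -7.02). The perpendicularity gives GL at right angles to BG; with |GL| = 19.2 on the right of BG, L = G + 19.2·(0.679, -0.734) = (56.3, -21.1). Then |PL| = |L − P| = 60.1.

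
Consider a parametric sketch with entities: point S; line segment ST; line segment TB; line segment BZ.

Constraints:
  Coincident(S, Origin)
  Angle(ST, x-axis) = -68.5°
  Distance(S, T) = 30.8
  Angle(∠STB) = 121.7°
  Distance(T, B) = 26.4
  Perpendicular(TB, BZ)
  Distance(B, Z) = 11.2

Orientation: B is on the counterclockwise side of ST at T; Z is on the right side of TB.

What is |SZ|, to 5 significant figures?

56.680

S is at the origin; ST runs at -68.5° with length 30.8, so T = 30.8·(cos -68.5°, sin -68.5°) = (11.288, -28.657). ∠STB = 121.7°, so TB runs at -68.5° + (180° − 121.7°) = -10.200° from the x-axis; with |TB| = 26.4, B = T + 26.4·(cos -10.200°, sin -10.200°) = (37.271, -33.332). TB is perpendicular to BZ; with |BZ| = 11.2 on the right of TB, Z = B + 11.2·(-0.17708, -0.98420) = (35.288, -44.355). Then |SZ| = |Z − S| = 56.680.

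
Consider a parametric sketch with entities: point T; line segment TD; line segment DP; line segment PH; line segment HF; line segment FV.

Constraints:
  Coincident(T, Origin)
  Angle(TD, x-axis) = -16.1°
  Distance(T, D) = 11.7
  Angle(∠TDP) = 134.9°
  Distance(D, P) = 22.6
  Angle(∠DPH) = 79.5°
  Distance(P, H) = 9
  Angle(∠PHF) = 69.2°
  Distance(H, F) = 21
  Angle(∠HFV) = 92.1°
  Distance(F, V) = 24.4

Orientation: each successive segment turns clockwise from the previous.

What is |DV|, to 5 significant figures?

27.718

T is at the origin; TD runs at -16.1° with length 11.7, so D = (11.241, -3.2446). ∠TDP = 134.9° gives DP at -61.200° from the x-axis; with |DP| = 22.6, P = (22.129, -23.049). ∠DPH = 79.5° gives PH at -161.70° from the x-axis; with |PH| = 9.0, H = (13.584, -25.875). ∠PHF = 69.2° gives HF at 87.500° from the x-axis; with |HF| = 21.0, F = (14.500, -4.8950). ∠HFV = 92.1° gives FV at -0.40000° from the x-axis; with |FV| = 24.4, V = (38.899, -5.0654). Then |DV| = |V − D| = 27.718.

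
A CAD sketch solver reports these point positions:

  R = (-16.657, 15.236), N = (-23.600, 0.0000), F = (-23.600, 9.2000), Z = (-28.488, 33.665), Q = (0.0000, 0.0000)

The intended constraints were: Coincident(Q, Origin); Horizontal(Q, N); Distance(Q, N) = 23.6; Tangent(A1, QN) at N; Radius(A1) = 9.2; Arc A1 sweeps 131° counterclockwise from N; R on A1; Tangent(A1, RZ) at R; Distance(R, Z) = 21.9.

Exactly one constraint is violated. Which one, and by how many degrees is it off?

Tangent(A1, RZ) at R — off by 8.30°.

Q = (0.00, 0.00) ✓; Q.y = 0.00, N.y = 0.00 ✓; |QN| = 23.60 ✓; ∠(FN, NQ) = 90.00° ✓; |FN| = 9.200 ✓; bearing(F→R) − bearing(F→N) = 131.0° ✓; |FR| = 9.200 ✓; ∠(FR, RZ) = 98.30° ✗; |RZ| = 21.90 ✓.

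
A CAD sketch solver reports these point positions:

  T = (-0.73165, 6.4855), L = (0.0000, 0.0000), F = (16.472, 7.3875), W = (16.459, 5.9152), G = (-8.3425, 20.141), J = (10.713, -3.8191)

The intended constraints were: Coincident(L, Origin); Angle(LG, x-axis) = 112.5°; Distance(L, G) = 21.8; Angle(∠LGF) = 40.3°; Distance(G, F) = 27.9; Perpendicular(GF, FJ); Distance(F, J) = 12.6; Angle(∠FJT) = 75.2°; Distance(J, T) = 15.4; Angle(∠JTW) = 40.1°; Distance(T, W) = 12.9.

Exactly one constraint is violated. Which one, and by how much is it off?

Distance(T, W) = 12.9 — off by 4.30.

L = (0.00, 0.00) ✓; LG at 112.5° ✓; |LG| = 21.80 ✓; ∠LGF = 40.30° ✓; |GF| = 27.90 ✓; ∠(GF, FJ) = 90.00° ✓; |FJ| = 12.60 ✓; ∠FJT = 75.20° ✓; |JT| = 15.40 ✓; ∠JTW = 40.10° ✓; |TW| = 17.20 ✗.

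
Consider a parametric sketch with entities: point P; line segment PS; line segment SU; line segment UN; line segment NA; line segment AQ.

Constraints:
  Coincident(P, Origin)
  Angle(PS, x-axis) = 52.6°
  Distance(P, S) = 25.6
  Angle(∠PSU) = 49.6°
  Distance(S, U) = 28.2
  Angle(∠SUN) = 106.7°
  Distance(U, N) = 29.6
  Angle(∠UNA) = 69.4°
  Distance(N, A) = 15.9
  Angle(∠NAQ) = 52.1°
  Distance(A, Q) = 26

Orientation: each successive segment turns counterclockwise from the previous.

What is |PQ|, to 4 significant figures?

24.50

P is at the origin; PS runs at 52.6° with length 25.6, so S = (15.55, 20.34). ∠PSU = 49.6° gives SU at -177.0° from the x-axis; with |SU| = 28.2, U = (-12.61, 18.86). ∠SUN = 106.7° gives UN at -103.7° from the x-axis; with |UN| = 29.6, N = (-19.62, -9.897). ∠UNA = 69.4° gives NA at 6.900° from the x-axis; with |NA| = 15.9, A = (-3.838, -7.987). ∠NAQ = 52.1° gives AQ at 134.8° from the x-axis; with |AQ| = 26.0, Q = (-22.16, 10.46). Then |PQ| = |Q − P| = 24.50.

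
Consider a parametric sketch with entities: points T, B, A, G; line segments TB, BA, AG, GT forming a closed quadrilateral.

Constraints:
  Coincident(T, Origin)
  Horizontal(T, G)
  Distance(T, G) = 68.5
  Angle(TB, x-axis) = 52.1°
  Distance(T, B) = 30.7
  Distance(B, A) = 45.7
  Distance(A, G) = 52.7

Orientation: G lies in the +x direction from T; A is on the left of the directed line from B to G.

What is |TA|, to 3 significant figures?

75.7

Checks: TB at 52.10° ✓; |BA| = 45.70 ✓; |AG| = 52.70 ✓.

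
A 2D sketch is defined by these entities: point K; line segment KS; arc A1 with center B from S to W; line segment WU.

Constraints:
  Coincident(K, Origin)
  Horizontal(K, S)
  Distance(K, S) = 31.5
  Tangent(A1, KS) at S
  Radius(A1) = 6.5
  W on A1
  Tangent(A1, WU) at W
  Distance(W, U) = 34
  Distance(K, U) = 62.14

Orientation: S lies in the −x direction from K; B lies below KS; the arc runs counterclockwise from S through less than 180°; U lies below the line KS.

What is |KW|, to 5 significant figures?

37.606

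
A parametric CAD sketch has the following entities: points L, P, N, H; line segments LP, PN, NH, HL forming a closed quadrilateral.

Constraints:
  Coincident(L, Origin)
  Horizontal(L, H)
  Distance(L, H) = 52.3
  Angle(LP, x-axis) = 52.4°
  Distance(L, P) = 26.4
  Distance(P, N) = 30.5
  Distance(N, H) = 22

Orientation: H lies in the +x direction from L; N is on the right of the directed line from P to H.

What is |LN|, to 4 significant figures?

31.56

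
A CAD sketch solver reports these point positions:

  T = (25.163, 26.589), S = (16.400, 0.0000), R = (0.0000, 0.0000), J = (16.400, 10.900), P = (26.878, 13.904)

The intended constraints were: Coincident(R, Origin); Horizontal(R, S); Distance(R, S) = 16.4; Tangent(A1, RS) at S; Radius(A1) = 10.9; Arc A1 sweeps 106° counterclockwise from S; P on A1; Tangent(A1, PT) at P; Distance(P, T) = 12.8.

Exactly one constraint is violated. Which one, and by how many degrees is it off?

Tangent(A1, PT) at P — off by 8.30°.

R = (0.00, 0.00) ✓; R.y = 0.00, S.y = 0.00 ✓; |RS| = 16.40 ✓; ∠(JS, SR) = 90.00° ✓; |JS| = 10.90 ✓; bearing(J→P) − bearing(J→S) = 106.0° ✓; |JP| = 10.90 ✓; ∠(JP, PT) = 98.30° ✗; |PT| = 12.80 ✓.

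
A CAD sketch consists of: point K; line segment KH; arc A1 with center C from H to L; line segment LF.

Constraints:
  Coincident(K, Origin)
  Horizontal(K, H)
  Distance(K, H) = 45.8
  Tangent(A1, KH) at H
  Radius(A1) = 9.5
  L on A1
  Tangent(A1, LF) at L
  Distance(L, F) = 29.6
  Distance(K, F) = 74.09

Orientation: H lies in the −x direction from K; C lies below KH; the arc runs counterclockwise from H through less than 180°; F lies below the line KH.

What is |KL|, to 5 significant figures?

54.778

Checks: |CL| = 9.500 ✓; ∠(CL, LF) = 90.00° ✓; |LF| = 29.60 ✓; |KF| = 74.09 ✓.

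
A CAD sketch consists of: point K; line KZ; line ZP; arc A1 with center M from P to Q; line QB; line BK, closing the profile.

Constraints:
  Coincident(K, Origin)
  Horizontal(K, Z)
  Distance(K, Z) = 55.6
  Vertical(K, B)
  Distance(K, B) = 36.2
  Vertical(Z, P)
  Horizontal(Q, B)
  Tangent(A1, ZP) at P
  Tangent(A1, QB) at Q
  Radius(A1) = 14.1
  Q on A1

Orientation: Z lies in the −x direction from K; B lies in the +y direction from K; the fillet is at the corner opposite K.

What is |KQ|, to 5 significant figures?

55.070

K is at the origin; KZ is horizontal with |KZ| = 55.6 and Z on the −x side, so Z = (-55.600, 0.0000). K and B share the same x with |KB| = 36.2 and B on the +y side, so B = (0.0000, 36.200). The virtual corner opposite K is at (-55.600, 36.200). Since A1 is tangent to ZP there, MP ⟂ ZP and A1 meets QB tangentially, so MQ is at right angles to QB, with radius 14.1, so the center M sits 14.1 in from both sides at M = (-41.500, 22.100). That places the tangent points at P = (-55.600, 22.100) on ZP and Q = (-41.500, 36.200) on QB. Then |KQ| = |Q − K| = 55.070.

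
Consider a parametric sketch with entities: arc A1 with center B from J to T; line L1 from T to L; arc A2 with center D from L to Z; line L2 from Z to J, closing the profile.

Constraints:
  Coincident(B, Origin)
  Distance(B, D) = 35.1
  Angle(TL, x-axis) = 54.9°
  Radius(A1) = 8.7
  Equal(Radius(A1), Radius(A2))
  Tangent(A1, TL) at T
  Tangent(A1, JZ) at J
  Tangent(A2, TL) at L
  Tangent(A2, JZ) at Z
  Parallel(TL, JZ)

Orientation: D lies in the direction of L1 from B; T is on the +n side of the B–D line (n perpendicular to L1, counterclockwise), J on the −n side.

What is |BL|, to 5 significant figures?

36.162

The slot axis is L1's direction at 54.9°, so u = (cos 54.9°, sin 54.9°) = (0.57501, 0.81815) and n = (−sin 54.9°, cos 54.9°) = (-0.81815, 0.57501). B is at the origin and D lies 35.1 along u from B, so D = 35.1·u = (20.183, 28.717). Tangency of A1 to both parallel lines with radius 8.7 puts T and J at B ± 8.7·n: T = (-7.1179, 5.0025), J = (7.1179, -5.0025). Equal radii place L and Z the same way about D: L = D + 8.7·n = (13.065, 33.720), Z = D − 8.7·n = (27.301, 23.715). Then |BL| = |L − B| = 36.162.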